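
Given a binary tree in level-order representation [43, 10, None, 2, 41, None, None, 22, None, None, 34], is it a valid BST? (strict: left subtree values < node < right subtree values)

Level-order array: [43, 10, None, 2, 41, None, None, 22, None, None, 34]
Validate using subtree bounds (lo, hi): at each node, require lo < value < hi,
then recurse left with hi=value and right with lo=value.
Preorder trace (stopping at first violation):
  at node 43 with bounds (-inf, +inf): OK
  at node 10 with bounds (-inf, 43): OK
  at node 2 with bounds (-inf, 10): OK
  at node 41 with bounds (10, 43): OK
  at node 22 with bounds (10, 41): OK
  at node 34 with bounds (22, 41): OK
No violation found at any node.
Result: Valid BST


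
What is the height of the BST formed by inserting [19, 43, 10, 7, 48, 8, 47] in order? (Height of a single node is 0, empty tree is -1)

Insertion order: [19, 43, 10, 7, 48, 8, 47]
Tree (level-order array): [19, 10, 43, 7, None, None, 48, None, 8, 47]
Compute height bottom-up (empty subtree = -1):
  height(8) = 1 + max(-1, -1) = 0
  height(7) = 1 + max(-1, 0) = 1
  height(10) = 1 + max(1, -1) = 2
  height(47) = 1 + max(-1, -1) = 0
  height(48) = 1 + max(0, -1) = 1
  height(43) = 1 + max(-1, 1) = 2
  height(19) = 1 + max(2, 2) = 3
Height = 3


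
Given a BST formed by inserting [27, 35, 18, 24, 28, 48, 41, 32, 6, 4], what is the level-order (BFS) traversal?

Tree insertion order: [27, 35, 18, 24, 28, 48, 41, 32, 6, 4]
Tree (level-order array): [27, 18, 35, 6, 24, 28, 48, 4, None, None, None, None, 32, 41]
BFS from the root, enqueuing left then right child of each popped node:
  queue [27] -> pop 27, enqueue [18, 35], visited so far: [27]
  queue [18, 35] -> pop 18, enqueue [6, 24], visited so far: [27, 18]
  queue [35, 6, 24] -> pop 35, enqueue [28, 48], visited so far: [27, 18, 35]
  queue [6, 24, 28, 48] -> pop 6, enqueue [4], visited so far: [27, 18, 35, 6]
  queue [24, 28, 48, 4] -> pop 24, enqueue [none], visited so far: [27, 18, 35, 6, 24]
  queue [28, 48, 4] -> pop 28, enqueue [32], visited so far: [27, 18, 35, 6, 24, 28]
  queue [48, 4, 32] -> pop 48, enqueue [41], visited so far: [27, 18, 35, 6, 24, 28, 48]
  queue [4, 32, 41] -> pop 4, enqueue [none], visited so far: [27, 18, 35, 6, 24, 28, 48, 4]
  queue [32, 41] -> pop 32, enqueue [none], visited so far: [27, 18, 35, 6, 24, 28, 48, 4, 32]
  queue [41] -> pop 41, enqueue [none], visited so far: [27, 18, 35, 6, 24, 28, 48, 4, 32, 41]
Result: [27, 18, 35, 6, 24, 28, 48, 4, 32, 41]


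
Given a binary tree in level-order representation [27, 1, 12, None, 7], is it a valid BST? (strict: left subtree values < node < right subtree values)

Level-order array: [27, 1, 12, None, 7]
Validate using subtree bounds (lo, hi): at each node, require lo < value < hi,
then recurse left with hi=value and right with lo=value.
Preorder trace (stopping at first violation):
  at node 27 with bounds (-inf, +inf): OK
  at node 1 with bounds (-inf, 27): OK
  at node 7 with bounds (1, 27): OK
  at node 12 with bounds (27, +inf): VIOLATION
Node 12 violates its bound: not (27 < 12 < +inf).
Result: Not a valid BST


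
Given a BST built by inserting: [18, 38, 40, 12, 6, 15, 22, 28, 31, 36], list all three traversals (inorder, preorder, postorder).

Tree insertion order: [18, 38, 40, 12, 6, 15, 22, 28, 31, 36]
Tree (level-order array): [18, 12, 38, 6, 15, 22, 40, None, None, None, None, None, 28, None, None, None, 31, None, 36]
Inorder (L, root, R): [6, 12, 15, 18, 22, 28, 31, 36, 38, 40]
Preorder (root, L, R): [18, 12, 6, 15, 38, 22, 28, 31, 36, 40]
Postorder (L, R, root): [6, 15, 12, 36, 31, 28, 22, 40, 38, 18]


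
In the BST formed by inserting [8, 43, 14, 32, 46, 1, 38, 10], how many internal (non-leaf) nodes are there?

Tree built from: [8, 43, 14, 32, 46, 1, 38, 10]
Tree (level-order array): [8, 1, 43, None, None, 14, 46, 10, 32, None, None, None, None, None, 38]
Rule: An internal node has at least one child.
Per-node child counts:
  node 8: 2 child(ren)
  node 1: 0 child(ren)
  node 43: 2 child(ren)
  node 14: 2 child(ren)
  node 10: 0 child(ren)
  node 32: 1 child(ren)
  node 38: 0 child(ren)
  node 46: 0 child(ren)
Matching nodes: [8, 43, 14, 32]
Count of internal (non-leaf) nodes: 4


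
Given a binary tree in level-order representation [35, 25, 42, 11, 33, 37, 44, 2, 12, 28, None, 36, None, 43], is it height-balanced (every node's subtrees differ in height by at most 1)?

Tree (level-order array): [35, 25, 42, 11, 33, 37, 44, 2, 12, 28, None, 36, None, 43]
Definition: a tree is height-balanced if, at every node, |h(left) - h(right)| <= 1 (empty subtree has height -1).
Bottom-up per-node check:
  node 2: h_left=-1, h_right=-1, diff=0 [OK], height=0
  node 12: h_left=-1, h_right=-1, diff=0 [OK], height=0
  node 11: h_left=0, h_right=0, diff=0 [OK], height=1
  node 28: h_left=-1, h_right=-1, diff=0 [OK], height=0
  node 33: h_left=0, h_right=-1, diff=1 [OK], height=1
  node 25: h_left=1, h_right=1, diff=0 [OK], height=2
  node 36: h_left=-1, h_right=-1, diff=0 [OK], height=0
  node 37: h_left=0, h_right=-1, diff=1 [OK], height=1
  node 43: h_left=-1, h_right=-1, diff=0 [OK], height=0
  node 44: h_left=0, h_right=-1, diff=1 [OK], height=1
  node 42: h_left=1, h_right=1, diff=0 [OK], height=2
  node 35: h_left=2, h_right=2, diff=0 [OK], height=3
All nodes satisfy the balance condition.
Result: Balanced


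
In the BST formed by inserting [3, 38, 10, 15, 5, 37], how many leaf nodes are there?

Tree built from: [3, 38, 10, 15, 5, 37]
Tree (level-order array): [3, None, 38, 10, None, 5, 15, None, None, None, 37]
Rule: A leaf has 0 children.
Per-node child counts:
  node 3: 1 child(ren)
  node 38: 1 child(ren)
  node 10: 2 child(ren)
  node 5: 0 child(ren)
  node 15: 1 child(ren)
  node 37: 0 child(ren)
Matching nodes: [5, 37]
Count of leaf nodes: 2


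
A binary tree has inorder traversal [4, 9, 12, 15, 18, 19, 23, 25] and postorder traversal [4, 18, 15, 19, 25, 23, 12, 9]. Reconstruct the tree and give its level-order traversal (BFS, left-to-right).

Inorder:   [4, 9, 12, 15, 18, 19, 23, 25]
Postorder: [4, 18, 15, 19, 25, 23, 12, 9]
Algorithm: postorder visits root last, so walk postorder right-to-left;
each value is the root of the current inorder slice — split it at that
value, recurse on the right subtree first, then the left.
Recursive splits:
  root=9; inorder splits into left=[4], right=[12, 15, 18, 19, 23, 25]
  root=12; inorder splits into left=[], right=[15, 18, 19, 23, 25]
  root=23; inorder splits into left=[15, 18, 19], right=[25]
  root=25; inorder splits into left=[], right=[]
  root=19; inorder splits into left=[15, 18], right=[]
  root=15; inorder splits into left=[], right=[18]
  root=18; inorder splits into left=[], right=[]
  root=4; inorder splits into left=[], right=[]
Reconstructed level-order: [9, 4, 12, 23, 19, 25, 15, 18]


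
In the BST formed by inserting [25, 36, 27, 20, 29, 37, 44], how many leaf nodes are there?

Tree built from: [25, 36, 27, 20, 29, 37, 44]
Tree (level-order array): [25, 20, 36, None, None, 27, 37, None, 29, None, 44]
Rule: A leaf has 0 children.
Per-node child counts:
  node 25: 2 child(ren)
  node 20: 0 child(ren)
  node 36: 2 child(ren)
  node 27: 1 child(ren)
  node 29: 0 child(ren)
  node 37: 1 child(ren)
  node 44: 0 child(ren)
Matching nodes: [20, 29, 44]
Count of leaf nodes: 3


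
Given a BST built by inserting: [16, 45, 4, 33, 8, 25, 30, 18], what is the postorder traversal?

Tree insertion order: [16, 45, 4, 33, 8, 25, 30, 18]
Tree (level-order array): [16, 4, 45, None, 8, 33, None, None, None, 25, None, 18, 30]
Postorder traversal: [8, 4, 18, 30, 25, 33, 45, 16]


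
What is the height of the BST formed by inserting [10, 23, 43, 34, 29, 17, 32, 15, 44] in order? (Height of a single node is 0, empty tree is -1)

Insertion order: [10, 23, 43, 34, 29, 17, 32, 15, 44]
Tree (level-order array): [10, None, 23, 17, 43, 15, None, 34, 44, None, None, 29, None, None, None, None, 32]
Compute height bottom-up (empty subtree = -1):
  height(15) = 1 + max(-1, -1) = 0
  height(17) = 1 + max(0, -1) = 1
  height(32) = 1 + max(-1, -1) = 0
  height(29) = 1 + max(-1, 0) = 1
  height(34) = 1 + max(1, -1) = 2
  height(44) = 1 + max(-1, -1) = 0
  height(43) = 1 + max(2, 0) = 3
  height(23) = 1 + max(1, 3) = 4
  height(10) = 1 + max(-1, 4) = 5
Height = 5


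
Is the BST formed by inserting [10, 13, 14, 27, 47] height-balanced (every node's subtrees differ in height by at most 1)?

Tree (level-order array): [10, None, 13, None, 14, None, 27, None, 47]
Definition: a tree is height-balanced if, at every node, |h(left) - h(right)| <= 1 (empty subtree has height -1).
Bottom-up per-node check:
  node 47: h_left=-1, h_right=-1, diff=0 [OK], height=0
  node 27: h_left=-1, h_right=0, diff=1 [OK], height=1
  node 14: h_left=-1, h_right=1, diff=2 [FAIL (|-1-1|=2 > 1)], height=2
  node 13: h_left=-1, h_right=2, diff=3 [FAIL (|-1-2|=3 > 1)], height=3
  node 10: h_left=-1, h_right=3, diff=4 [FAIL (|-1-3|=4 > 1)], height=4
Node 14 violates the condition: |-1 - 1| = 2 > 1.
Result: Not balanced


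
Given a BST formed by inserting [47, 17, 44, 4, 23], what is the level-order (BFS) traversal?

Tree insertion order: [47, 17, 44, 4, 23]
Tree (level-order array): [47, 17, None, 4, 44, None, None, 23]
BFS from the root, enqueuing left then right child of each popped node:
  queue [47] -> pop 47, enqueue [17], visited so far: [47]
  queue [17] -> pop 17, enqueue [4, 44], visited so far: [47, 17]
  queue [4, 44] -> pop 4, enqueue [none], visited so far: [47, 17, 4]
  queue [44] -> pop 44, enqueue [23], visited so far: [47, 17, 4, 44]
  queue [23] -> pop 23, enqueue [none], visited so far: [47, 17, 4, 44, 23]
Result: [47, 17, 4, 44, 23]


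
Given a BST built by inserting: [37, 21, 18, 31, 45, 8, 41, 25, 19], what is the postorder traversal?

Tree insertion order: [37, 21, 18, 31, 45, 8, 41, 25, 19]
Tree (level-order array): [37, 21, 45, 18, 31, 41, None, 8, 19, 25]
Postorder traversal: [8, 19, 18, 25, 31, 21, 41, 45, 37]


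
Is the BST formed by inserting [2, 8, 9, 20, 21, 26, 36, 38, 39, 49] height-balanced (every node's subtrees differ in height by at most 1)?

Tree (level-order array): [2, None, 8, None, 9, None, 20, None, 21, None, 26, None, 36, None, 38, None, 39, None, 49]
Definition: a tree is height-balanced if, at every node, |h(left) - h(right)| <= 1 (empty subtree has height -1).
Bottom-up per-node check:
  node 49: h_left=-1, h_right=-1, diff=0 [OK], height=0
  node 39: h_left=-1, h_right=0, diff=1 [OK], height=1
  node 38: h_left=-1, h_right=1, diff=2 [FAIL (|-1-1|=2 > 1)], height=2
  node 36: h_left=-1, h_right=2, diff=3 [FAIL (|-1-2|=3 > 1)], height=3
  node 26: h_left=-1, h_right=3, diff=4 [FAIL (|-1-3|=4 > 1)], height=4
  node 21: h_left=-1, h_right=4, diff=5 [FAIL (|-1-4|=5 > 1)], height=5
  node 20: h_left=-1, h_right=5, diff=6 [FAIL (|-1-5|=6 > 1)], height=6
  node 9: h_left=-1, h_right=6, diff=7 [FAIL (|-1-6|=7 > 1)], height=7
  node 8: h_left=-1, h_right=7, diff=8 [FAIL (|-1-7|=8 > 1)], height=8
  node 2: h_left=-1, h_right=8, diff=9 [FAIL (|-1-8|=9 > 1)], height=9
Node 38 violates the condition: |-1 - 1| = 2 > 1.
Result: Not balanced


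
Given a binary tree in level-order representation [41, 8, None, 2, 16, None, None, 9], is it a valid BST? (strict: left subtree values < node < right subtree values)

Level-order array: [41, 8, None, 2, 16, None, None, 9]
Validate using subtree bounds (lo, hi): at each node, require lo < value < hi,
then recurse left with hi=value and right with lo=value.
Preorder trace (stopping at first violation):
  at node 41 with bounds (-inf, +inf): OK
  at node 8 with bounds (-inf, 41): OK
  at node 2 with bounds (-inf, 8): OK
  at node 16 with bounds (8, 41): OK
  at node 9 with bounds (8, 16): OK
No violation found at any node.
Result: Valid BST


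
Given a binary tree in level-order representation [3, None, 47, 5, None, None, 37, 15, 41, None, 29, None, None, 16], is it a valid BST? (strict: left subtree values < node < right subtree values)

Level-order array: [3, None, 47, 5, None, None, 37, 15, 41, None, 29, None, None, 16]
Validate using subtree bounds (lo, hi): at each node, require lo < value < hi,
then recurse left with hi=value and right with lo=value.
Preorder trace (stopping at first violation):
  at node 3 with bounds (-inf, +inf): OK
  at node 47 with bounds (3, +inf): OK
  at node 5 with bounds (3, 47): OK
  at node 37 with bounds (5, 47): OK
  at node 15 with bounds (5, 37): OK
  at node 29 with bounds (15, 37): OK
  at node 16 with bounds (15, 29): OK
  at node 41 with bounds (37, 47): OK
No violation found at any node.
Result: Valid BST


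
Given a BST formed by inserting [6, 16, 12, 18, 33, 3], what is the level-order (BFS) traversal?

Tree insertion order: [6, 16, 12, 18, 33, 3]
Tree (level-order array): [6, 3, 16, None, None, 12, 18, None, None, None, 33]
BFS from the root, enqueuing left then right child of each popped node:
  queue [6] -> pop 6, enqueue [3, 16], visited so far: [6]
  queue [3, 16] -> pop 3, enqueue [none], visited so far: [6, 3]
  queue [16] -> pop 16, enqueue [12, 18], visited so far: [6, 3, 16]
  queue [12, 18] -> pop 12, enqueue [none], visited so far: [6, 3, 16, 12]
  queue [18] -> pop 18, enqueue [33], visited so far: [6, 3, 16, 12, 18]
  queue [33] -> pop 33, enqueue [none], visited so far: [6, 3, 16, 12, 18, 33]
Result: [6, 3, 16, 12, 18, 33]


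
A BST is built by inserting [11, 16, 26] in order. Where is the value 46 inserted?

Starting tree (level order): [11, None, 16, None, 26]
Insertion path: 11 -> 16 -> 26
Result: insert 46 as right child of 26
Final tree (level order): [11, None, 16, None, 26, None, 46]


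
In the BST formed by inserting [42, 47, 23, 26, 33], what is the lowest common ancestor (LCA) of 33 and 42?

Tree insertion order: [42, 47, 23, 26, 33]
Tree (level-order array): [42, 23, 47, None, 26, None, None, None, 33]
In a BST, the LCA of p=33, q=42 is the first node v on the
root-to-leaf path with p <= v <= q (go left if both < v, right if both > v).
Walk from root:
  at 42: 33 <= 42 <= 42, this is the LCA
LCA = 42


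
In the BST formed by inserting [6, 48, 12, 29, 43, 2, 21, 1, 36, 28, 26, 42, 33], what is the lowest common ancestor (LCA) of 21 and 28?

Tree insertion order: [6, 48, 12, 29, 43, 2, 21, 1, 36, 28, 26, 42, 33]
Tree (level-order array): [6, 2, 48, 1, None, 12, None, None, None, None, 29, 21, 43, None, 28, 36, None, 26, None, 33, 42]
In a BST, the LCA of p=21, q=28 is the first node v on the
root-to-leaf path with p <= v <= q (go left if both < v, right if both > v).
Walk from root:
  at 6: both 21 and 28 > 6, go right
  at 48: both 21 and 28 < 48, go left
  at 12: both 21 and 28 > 12, go right
  at 29: both 21 and 28 < 29, go left
  at 21: 21 <= 21 <= 28, this is the LCA
LCA = 21


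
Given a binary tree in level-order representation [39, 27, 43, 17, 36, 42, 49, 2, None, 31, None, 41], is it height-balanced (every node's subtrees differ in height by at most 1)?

Tree (level-order array): [39, 27, 43, 17, 36, 42, 49, 2, None, 31, None, 41]
Definition: a tree is height-balanced if, at every node, |h(left) - h(right)| <= 1 (empty subtree has height -1).
Bottom-up per-node check:
  node 2: h_left=-1, h_right=-1, diff=0 [OK], height=0
  node 17: h_left=0, h_right=-1, diff=1 [OK], height=1
  node 31: h_left=-1, h_right=-1, diff=0 [OK], height=0
  node 36: h_left=0, h_right=-1, diff=1 [OK], height=1
  node 27: h_left=1, h_right=1, diff=0 [OK], height=2
  node 41: h_left=-1, h_right=-1, diff=0 [OK], height=0
  node 42: h_left=0, h_right=-1, diff=1 [OK], height=1
  node 49: h_left=-1, h_right=-1, diff=0 [OK], height=0
  node 43: h_left=1, h_right=0, diff=1 [OK], height=2
  node 39: h_left=2, h_right=2, diff=0 [OK], height=3
All nodes satisfy the balance condition.
Result: Balanced


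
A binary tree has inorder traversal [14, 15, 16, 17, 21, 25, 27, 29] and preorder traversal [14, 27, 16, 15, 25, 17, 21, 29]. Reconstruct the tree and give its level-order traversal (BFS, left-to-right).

Inorder:  [14, 15, 16, 17, 21, 25, 27, 29]
Preorder: [14, 27, 16, 15, 25, 17, 21, 29]
Algorithm: preorder visits root first, so consume preorder in order;
for each root, split the current inorder slice at that value into
left-subtree inorder and right-subtree inorder, then recurse.
Recursive splits:
  root=14; inorder splits into left=[], right=[15, 16, 17, 21, 25, 27, 29]
  root=27; inorder splits into left=[15, 16, 17, 21, 25], right=[29]
  root=16; inorder splits into left=[15], right=[17, 21, 25]
  root=15; inorder splits into left=[], right=[]
  root=25; inorder splits into left=[17, 21], right=[]
  root=17; inorder splits into left=[], right=[21]
  root=21; inorder splits into left=[], right=[]
  root=29; inorder splits into left=[], right=[]
Reconstructed level-order: [14, 27, 16, 29, 15, 25, 17, 21]


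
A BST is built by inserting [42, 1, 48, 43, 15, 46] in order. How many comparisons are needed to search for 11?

Search path for 11: 42 -> 1 -> 15
Found: False
Comparisons: 3


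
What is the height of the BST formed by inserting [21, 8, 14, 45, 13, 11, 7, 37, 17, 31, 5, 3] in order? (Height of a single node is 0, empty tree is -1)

Insertion order: [21, 8, 14, 45, 13, 11, 7, 37, 17, 31, 5, 3]
Tree (level-order array): [21, 8, 45, 7, 14, 37, None, 5, None, 13, 17, 31, None, 3, None, 11]
Compute height bottom-up (empty subtree = -1):
  height(3) = 1 + max(-1, -1) = 0
  height(5) = 1 + max(0, -1) = 1
  height(7) = 1 + max(1, -1) = 2
  height(11) = 1 + max(-1, -1) = 0
  height(13) = 1 + max(0, -1) = 1
  height(17) = 1 + max(-1, -1) = 0
  height(14) = 1 + max(1, 0) = 2
  height(8) = 1 + max(2, 2) = 3
  height(31) = 1 + max(-1, -1) = 0
  height(37) = 1 + max(0, -1) = 1
  height(45) = 1 + max(1, -1) = 2
  height(21) = 1 + max(3, 2) = 4
Height = 4


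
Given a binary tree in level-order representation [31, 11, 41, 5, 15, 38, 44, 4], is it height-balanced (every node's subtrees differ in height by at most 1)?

Tree (level-order array): [31, 11, 41, 5, 15, 38, 44, 4]
Definition: a tree is height-balanced if, at every node, |h(left) - h(right)| <= 1 (empty subtree has height -1).
Bottom-up per-node check:
  node 4: h_left=-1, h_right=-1, diff=0 [OK], height=0
  node 5: h_left=0, h_right=-1, diff=1 [OK], height=1
  node 15: h_left=-1, h_right=-1, diff=0 [OK], height=0
  node 11: h_left=1, h_right=0, diff=1 [OK], height=2
  node 38: h_left=-1, h_right=-1, diff=0 [OK], height=0
  node 44: h_left=-1, h_right=-1, diff=0 [OK], height=0
  node 41: h_left=0, h_right=0, diff=0 [OK], height=1
  node 31: h_left=2, h_right=1, diff=1 [OK], height=3
All nodes satisfy the balance condition.
Result: Balanced


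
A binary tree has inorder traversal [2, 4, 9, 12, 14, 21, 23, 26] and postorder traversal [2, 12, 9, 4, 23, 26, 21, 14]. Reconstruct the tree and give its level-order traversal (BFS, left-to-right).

Inorder:   [2, 4, 9, 12, 14, 21, 23, 26]
Postorder: [2, 12, 9, 4, 23, 26, 21, 14]
Algorithm: postorder visits root last, so walk postorder right-to-left;
each value is the root of the current inorder slice — split it at that
value, recurse on the right subtree first, then the left.
Recursive splits:
  root=14; inorder splits into left=[2, 4, 9, 12], right=[21, 23, 26]
  root=21; inorder splits into left=[], right=[23, 26]
  root=26; inorder splits into left=[23], right=[]
  root=23; inorder splits into left=[], right=[]
  root=4; inorder splits into left=[2], right=[9, 12]
  root=9; inorder splits into left=[], right=[12]
  root=12; inorder splits into left=[], right=[]
  root=2; inorder splits into left=[], right=[]
Reconstructed level-order: [14, 4, 21, 2, 9, 26, 12, 23]


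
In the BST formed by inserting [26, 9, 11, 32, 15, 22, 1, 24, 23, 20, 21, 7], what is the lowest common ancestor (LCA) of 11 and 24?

Tree insertion order: [26, 9, 11, 32, 15, 22, 1, 24, 23, 20, 21, 7]
Tree (level-order array): [26, 9, 32, 1, 11, None, None, None, 7, None, 15, None, None, None, 22, 20, 24, None, 21, 23]
In a BST, the LCA of p=11, q=24 is the first node v on the
root-to-leaf path with p <= v <= q (go left if both < v, right if both > v).
Walk from root:
  at 26: both 11 and 24 < 26, go left
  at 9: both 11 and 24 > 9, go right
  at 11: 11 <= 11 <= 24, this is the LCA
LCA = 11


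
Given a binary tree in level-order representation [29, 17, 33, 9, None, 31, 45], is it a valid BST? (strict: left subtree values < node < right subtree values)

Level-order array: [29, 17, 33, 9, None, 31, 45]
Validate using subtree bounds (lo, hi): at each node, require lo < value < hi,
then recurse left with hi=value and right with lo=value.
Preorder trace (stopping at first violation):
  at node 29 with bounds (-inf, +inf): OK
  at node 17 with bounds (-inf, 29): OK
  at node 9 with bounds (-inf, 17): OK
  at node 33 with bounds (29, +inf): OK
  at node 31 with bounds (29, 33): OK
  at node 45 with bounds (33, +inf): OK
No violation found at any node.
Result: Valid BST


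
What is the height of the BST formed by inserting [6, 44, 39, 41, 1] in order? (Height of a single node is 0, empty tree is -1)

Insertion order: [6, 44, 39, 41, 1]
Tree (level-order array): [6, 1, 44, None, None, 39, None, None, 41]
Compute height bottom-up (empty subtree = -1):
  height(1) = 1 + max(-1, -1) = 0
  height(41) = 1 + max(-1, -1) = 0
  height(39) = 1 + max(-1, 0) = 1
  height(44) = 1 + max(1, -1) = 2
  height(6) = 1 + max(0, 2) = 3
Height = 3


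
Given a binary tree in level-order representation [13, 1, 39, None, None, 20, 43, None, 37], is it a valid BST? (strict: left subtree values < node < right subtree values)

Level-order array: [13, 1, 39, None, None, 20, 43, None, 37]
Validate using subtree bounds (lo, hi): at each node, require lo < value < hi,
then recurse left with hi=value and right with lo=value.
Preorder trace (stopping at first violation):
  at node 13 with bounds (-inf, +inf): OK
  at node 1 with bounds (-inf, 13): OK
  at node 39 with bounds (13, +inf): OK
  at node 20 with bounds (13, 39): OK
  at node 37 with bounds (20, 39): OK
  at node 43 with bounds (39, +inf): OK
No violation found at any node.
Result: Valid BST


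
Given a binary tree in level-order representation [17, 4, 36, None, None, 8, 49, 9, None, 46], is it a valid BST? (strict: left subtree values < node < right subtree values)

Level-order array: [17, 4, 36, None, None, 8, 49, 9, None, 46]
Validate using subtree bounds (lo, hi): at each node, require lo < value < hi,
then recurse left with hi=value and right with lo=value.
Preorder trace (stopping at first violation):
  at node 17 with bounds (-inf, +inf): OK
  at node 4 with bounds (-inf, 17): OK
  at node 36 with bounds (17, +inf): OK
  at node 8 with bounds (17, 36): VIOLATION
Node 8 violates its bound: not (17 < 8 < 36).
Result: Not a valid BST


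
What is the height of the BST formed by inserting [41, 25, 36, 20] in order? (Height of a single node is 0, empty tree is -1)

Insertion order: [41, 25, 36, 20]
Tree (level-order array): [41, 25, None, 20, 36]
Compute height bottom-up (empty subtree = -1):
  height(20) = 1 + max(-1, -1) = 0
  height(36) = 1 + max(-1, -1) = 0
  height(25) = 1 + max(0, 0) = 1
  height(41) = 1 + max(1, -1) = 2
Height = 2


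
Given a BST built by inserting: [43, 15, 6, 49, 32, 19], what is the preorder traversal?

Tree insertion order: [43, 15, 6, 49, 32, 19]
Tree (level-order array): [43, 15, 49, 6, 32, None, None, None, None, 19]
Preorder traversal: [43, 15, 6, 32, 19, 49]


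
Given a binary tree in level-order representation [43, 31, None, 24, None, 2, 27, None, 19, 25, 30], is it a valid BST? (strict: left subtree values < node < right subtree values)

Level-order array: [43, 31, None, 24, None, 2, 27, None, 19, 25, 30]
Validate using subtree bounds (lo, hi): at each node, require lo < value < hi,
then recurse left with hi=value and right with lo=value.
Preorder trace (stopping at first violation):
  at node 43 with bounds (-inf, +inf): OK
  at node 31 with bounds (-inf, 43): OK
  at node 24 with bounds (-inf, 31): OK
  at node 2 with bounds (-inf, 24): OK
  at node 19 with bounds (2, 24): OK
  at node 27 with bounds (24, 31): OK
  at node 25 with bounds (24, 27): OK
  at node 30 with bounds (27, 31): OK
No violation found at any node.
Result: Valid BST


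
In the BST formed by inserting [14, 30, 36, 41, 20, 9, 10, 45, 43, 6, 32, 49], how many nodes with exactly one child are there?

Tree built from: [14, 30, 36, 41, 20, 9, 10, 45, 43, 6, 32, 49]
Tree (level-order array): [14, 9, 30, 6, 10, 20, 36, None, None, None, None, None, None, 32, 41, None, None, None, 45, 43, 49]
Rule: These are nodes with exactly 1 non-null child.
Per-node child counts:
  node 14: 2 child(ren)
  node 9: 2 child(ren)
  node 6: 0 child(ren)
  node 10: 0 child(ren)
  node 30: 2 child(ren)
  node 20: 0 child(ren)
  node 36: 2 child(ren)
  node 32: 0 child(ren)
  node 41: 1 child(ren)
  node 45: 2 child(ren)
  node 43: 0 child(ren)
  node 49: 0 child(ren)
Matching nodes: [41]
Count of nodes with exactly one child: 1


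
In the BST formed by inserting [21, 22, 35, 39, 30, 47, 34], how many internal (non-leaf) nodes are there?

Tree built from: [21, 22, 35, 39, 30, 47, 34]
Tree (level-order array): [21, None, 22, None, 35, 30, 39, None, 34, None, 47]
Rule: An internal node has at least one child.
Per-node child counts:
  node 21: 1 child(ren)
  node 22: 1 child(ren)
  node 35: 2 child(ren)
  node 30: 1 child(ren)
  node 34: 0 child(ren)
  node 39: 1 child(ren)
  node 47: 0 child(ren)
Matching nodes: [21, 22, 35, 30, 39]
Count of internal (non-leaf) nodes: 5


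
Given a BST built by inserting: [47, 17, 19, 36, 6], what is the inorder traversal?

Tree insertion order: [47, 17, 19, 36, 6]
Tree (level-order array): [47, 17, None, 6, 19, None, None, None, 36]
Inorder traversal: [6, 17, 19, 36, 47]


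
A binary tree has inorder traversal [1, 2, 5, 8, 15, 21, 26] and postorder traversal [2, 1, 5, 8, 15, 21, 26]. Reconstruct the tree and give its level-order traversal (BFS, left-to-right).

Inorder:   [1, 2, 5, 8, 15, 21, 26]
Postorder: [2, 1, 5, 8, 15, 21, 26]
Algorithm: postorder visits root last, so walk postorder right-to-left;
each value is the root of the current inorder slice — split it at that
value, recurse on the right subtree first, then the left.
Recursive splits:
  root=26; inorder splits into left=[1, 2, 5, 8, 15, 21], right=[]
  root=21; inorder splits into left=[1, 2, 5, 8, 15], right=[]
  root=15; inorder splits into left=[1, 2, 5, 8], right=[]
  root=8; inorder splits into left=[1, 2, 5], right=[]
  root=5; inorder splits into left=[1, 2], right=[]
  root=1; inorder splits into left=[], right=[2]
  root=2; inorder splits into left=[], right=[]
Reconstructed level-order: [26, 21, 15, 8, 5, 1, 2]


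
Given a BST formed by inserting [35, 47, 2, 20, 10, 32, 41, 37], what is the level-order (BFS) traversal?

Tree insertion order: [35, 47, 2, 20, 10, 32, 41, 37]
Tree (level-order array): [35, 2, 47, None, 20, 41, None, 10, 32, 37]
BFS from the root, enqueuing left then right child of each popped node:
  queue [35] -> pop 35, enqueue [2, 47], visited so far: [35]
  queue [2, 47] -> pop 2, enqueue [20], visited so far: [35, 2]
  queue [47, 20] -> pop 47, enqueue [41], visited so far: [35, 2, 47]
  queue [20, 41] -> pop 20, enqueue [10, 32], visited so far: [35, 2, 47, 20]
  queue [41, 10, 32] -> pop 41, enqueue [37], visited so far: [35, 2, 47, 20, 41]
  queue [10, 32, 37] -> pop 10, enqueue [none], visited so far: [35, 2, 47, 20, 41, 10]
  queue [32, 37] -> pop 32, enqueue [none], visited so far: [35, 2, 47, 20, 41, 10, 32]
  queue [37] -> pop 37, enqueue [none], visited so far: [35, 2, 47, 20, 41, 10, 32, 37]
Result: [35, 2, 47, 20, 41, 10, 32, 37]


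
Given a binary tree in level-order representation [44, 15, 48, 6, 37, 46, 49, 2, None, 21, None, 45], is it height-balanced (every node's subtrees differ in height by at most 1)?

Tree (level-order array): [44, 15, 48, 6, 37, 46, 49, 2, None, 21, None, 45]
Definition: a tree is height-balanced if, at every node, |h(left) - h(right)| <= 1 (empty subtree has height -1).
Bottom-up per-node check:
  node 2: h_left=-1, h_right=-1, diff=0 [OK], height=0
  node 6: h_left=0, h_right=-1, diff=1 [OK], height=1
  node 21: h_left=-1, h_right=-1, diff=0 [OK], height=0
  node 37: h_left=0, h_right=-1, diff=1 [OK], height=1
  node 15: h_left=1, h_right=1, diff=0 [OK], height=2
  node 45: h_left=-1, h_right=-1, diff=0 [OK], height=0
  node 46: h_left=0, h_right=-1, diff=1 [OK], height=1
  node 49: h_left=-1, h_right=-1, diff=0 [OK], height=0
  node 48: h_left=1, h_right=0, diff=1 [OK], height=2
  node 44: h_left=2, h_right=2, diff=0 [OK], height=3
All nodes satisfy the balance condition.
Result: Balanced


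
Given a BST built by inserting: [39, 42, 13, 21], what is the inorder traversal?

Tree insertion order: [39, 42, 13, 21]
Tree (level-order array): [39, 13, 42, None, 21]
Inorder traversal: [13, 21, 39, 42]


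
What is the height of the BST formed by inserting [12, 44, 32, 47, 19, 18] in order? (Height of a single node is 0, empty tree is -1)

Insertion order: [12, 44, 32, 47, 19, 18]
Tree (level-order array): [12, None, 44, 32, 47, 19, None, None, None, 18]
Compute height bottom-up (empty subtree = -1):
  height(18) = 1 + max(-1, -1) = 0
  height(19) = 1 + max(0, -1) = 1
  height(32) = 1 + max(1, -1) = 2
  height(47) = 1 + max(-1, -1) = 0
  height(44) = 1 + max(2, 0) = 3
  height(12) = 1 + max(-1, 3) = 4
Height = 4


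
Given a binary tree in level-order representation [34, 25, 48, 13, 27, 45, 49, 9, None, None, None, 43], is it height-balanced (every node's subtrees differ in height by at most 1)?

Tree (level-order array): [34, 25, 48, 13, 27, 45, 49, 9, None, None, None, 43]
Definition: a tree is height-balanced if, at every node, |h(left) - h(right)| <= 1 (empty subtree has height -1).
Bottom-up per-node check:
  node 9: h_left=-1, h_right=-1, diff=0 [OK], height=0
  node 13: h_left=0, h_right=-1, diff=1 [OK], height=1
  node 27: h_left=-1, h_right=-1, diff=0 [OK], height=0
  node 25: h_left=1, h_right=0, diff=1 [OK], height=2
  node 43: h_left=-1, h_right=-1, diff=0 [OK], height=0
  node 45: h_left=0, h_right=-1, diff=1 [OK], height=1
  node 49: h_left=-1, h_right=-1, diff=0 [OK], height=0
  node 48: h_left=1, h_right=0, diff=1 [OK], height=2
  node 34: h_left=2, h_right=2, diff=0 [OK], height=3
All nodes satisfy the balance condition.
Result: Balanced


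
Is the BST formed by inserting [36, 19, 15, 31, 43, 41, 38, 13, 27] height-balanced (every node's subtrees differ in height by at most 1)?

Tree (level-order array): [36, 19, 43, 15, 31, 41, None, 13, None, 27, None, 38]
Definition: a tree is height-balanced if, at every node, |h(left) - h(right)| <= 1 (empty subtree has height -1).
Bottom-up per-node check:
  node 13: h_left=-1, h_right=-1, diff=0 [OK], height=0
  node 15: h_left=0, h_right=-1, diff=1 [OK], height=1
  node 27: h_left=-1, h_right=-1, diff=0 [OK], height=0
  node 31: h_left=0, h_right=-1, diff=1 [OK], height=1
  node 19: h_left=1, h_right=1, diff=0 [OK], height=2
  node 38: h_left=-1, h_right=-1, diff=0 [OK], height=0
  node 41: h_left=0, h_right=-1, diff=1 [OK], height=1
  node 43: h_left=1, h_right=-1, diff=2 [FAIL (|1--1|=2 > 1)], height=2
  node 36: h_left=2, h_right=2, diff=0 [OK], height=3
Node 43 violates the condition: |1 - -1| = 2 > 1.
Result: Not balanced


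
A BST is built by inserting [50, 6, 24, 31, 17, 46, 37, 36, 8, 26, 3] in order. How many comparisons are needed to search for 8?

Search path for 8: 50 -> 6 -> 24 -> 17 -> 8
Found: True
Comparisons: 5


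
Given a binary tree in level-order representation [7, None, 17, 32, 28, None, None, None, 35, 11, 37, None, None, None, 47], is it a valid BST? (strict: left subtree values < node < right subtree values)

Level-order array: [7, None, 17, 32, 28, None, None, None, 35, 11, 37, None, None, None, 47]
Validate using subtree bounds (lo, hi): at each node, require lo < value < hi,
then recurse left with hi=value and right with lo=value.
Preorder trace (stopping at first violation):
  at node 7 with bounds (-inf, +inf): OK
  at node 17 with bounds (7, +inf): OK
  at node 32 with bounds (7, 17): VIOLATION
Node 32 violates its bound: not (7 < 32 < 17).
Result: Not a valid BST


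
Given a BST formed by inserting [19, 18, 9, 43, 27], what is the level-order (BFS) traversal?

Tree insertion order: [19, 18, 9, 43, 27]
Tree (level-order array): [19, 18, 43, 9, None, 27]
BFS from the root, enqueuing left then right child of each popped node:
  queue [19] -> pop 19, enqueue [18, 43], visited so far: [19]
  queue [18, 43] -> pop 18, enqueue [9], visited so far: [19, 18]
  queue [43, 9] -> pop 43, enqueue [27], visited so far: [19, 18, 43]
  queue [9, 27] -> pop 9, enqueue [none], visited so far: [19, 18, 43, 9]
  queue [27] -> pop 27, enqueue [none], visited so far: [19, 18, 43, 9, 27]
Result: [19, 18, 43, 9, 27]


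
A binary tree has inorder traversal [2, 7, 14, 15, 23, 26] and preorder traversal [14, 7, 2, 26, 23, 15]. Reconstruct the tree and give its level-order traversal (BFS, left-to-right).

Inorder:  [2, 7, 14, 15, 23, 26]
Preorder: [14, 7, 2, 26, 23, 15]
Algorithm: preorder visits root first, so consume preorder in order;
for each root, split the current inorder slice at that value into
left-subtree inorder and right-subtree inorder, then recurse.
Recursive splits:
  root=14; inorder splits into left=[2, 7], right=[15, 23, 26]
  root=7; inorder splits into left=[2], right=[]
  root=2; inorder splits into left=[], right=[]
  root=26; inorder splits into left=[15, 23], right=[]
  root=23; inorder splits into left=[15], right=[]
  root=15; inorder splits into left=[], right=[]
Reconstructed level-order: [14, 7, 26, 2, 23, 15]


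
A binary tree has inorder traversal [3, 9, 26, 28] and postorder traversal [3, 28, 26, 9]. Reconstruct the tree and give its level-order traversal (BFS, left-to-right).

Inorder:   [3, 9, 26, 28]
Postorder: [3, 28, 26, 9]
Algorithm: postorder visits root last, so walk postorder right-to-left;
each value is the root of the current inorder slice — split it at that
value, recurse on the right subtree first, then the left.
Recursive splits:
  root=9; inorder splits into left=[3], right=[26, 28]
  root=26; inorder splits into left=[], right=[28]
  root=28; inorder splits into left=[], right=[]
  root=3; inorder splits into left=[], right=[]
Reconstructed level-order: [9, 3, 26, 28]


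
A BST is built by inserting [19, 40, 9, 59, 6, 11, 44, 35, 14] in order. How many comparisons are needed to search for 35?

Search path for 35: 19 -> 40 -> 35
Found: True
Comparisons: 3


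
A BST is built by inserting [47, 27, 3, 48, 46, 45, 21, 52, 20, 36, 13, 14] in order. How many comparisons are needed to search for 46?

Search path for 46: 47 -> 27 -> 46
Found: True
Comparisons: 3


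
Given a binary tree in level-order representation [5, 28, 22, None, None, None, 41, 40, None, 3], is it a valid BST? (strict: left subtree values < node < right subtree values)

Level-order array: [5, 28, 22, None, None, None, 41, 40, None, 3]
Validate using subtree bounds (lo, hi): at each node, require lo < value < hi,
then recurse left with hi=value and right with lo=value.
Preorder trace (stopping at first violation):
  at node 5 with bounds (-inf, +inf): OK
  at node 28 with bounds (-inf, 5): VIOLATION
Node 28 violates its bound: not (-inf < 28 < 5).
Result: Not a valid BST


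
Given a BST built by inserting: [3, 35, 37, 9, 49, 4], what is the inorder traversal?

Tree insertion order: [3, 35, 37, 9, 49, 4]
Tree (level-order array): [3, None, 35, 9, 37, 4, None, None, 49]
Inorder traversal: [3, 4, 9, 35, 37, 49]


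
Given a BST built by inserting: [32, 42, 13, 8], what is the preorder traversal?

Tree insertion order: [32, 42, 13, 8]
Tree (level-order array): [32, 13, 42, 8]
Preorder traversal: [32, 13, 8, 42]


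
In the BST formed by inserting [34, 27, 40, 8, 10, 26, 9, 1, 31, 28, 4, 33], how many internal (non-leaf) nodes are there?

Tree built from: [34, 27, 40, 8, 10, 26, 9, 1, 31, 28, 4, 33]
Tree (level-order array): [34, 27, 40, 8, 31, None, None, 1, 10, 28, 33, None, 4, 9, 26]
Rule: An internal node has at least one child.
Per-node child counts:
  node 34: 2 child(ren)
  node 27: 2 child(ren)
  node 8: 2 child(ren)
  node 1: 1 child(ren)
  node 4: 0 child(ren)
  node 10: 2 child(ren)
  node 9: 0 child(ren)
  node 26: 0 child(ren)
  node 31: 2 child(ren)
  node 28: 0 child(ren)
  node 33: 0 child(ren)
  node 40: 0 child(ren)
Matching nodes: [34, 27, 8, 1, 10, 31]
Count of internal (non-leaf) nodes: 6


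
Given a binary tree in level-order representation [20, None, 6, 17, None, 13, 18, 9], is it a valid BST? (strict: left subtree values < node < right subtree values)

Level-order array: [20, None, 6, 17, None, 13, 18, 9]
Validate using subtree bounds (lo, hi): at each node, require lo < value < hi,
then recurse left with hi=value and right with lo=value.
Preorder trace (stopping at first violation):
  at node 20 with bounds (-inf, +inf): OK
  at node 6 with bounds (20, +inf): VIOLATION
Node 6 violates its bound: not (20 < 6 < +inf).
Result: Not a valid BST


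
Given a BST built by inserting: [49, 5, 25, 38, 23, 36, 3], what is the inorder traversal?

Tree insertion order: [49, 5, 25, 38, 23, 36, 3]
Tree (level-order array): [49, 5, None, 3, 25, None, None, 23, 38, None, None, 36]
Inorder traversal: [3, 5, 23, 25, 36, 38, 49]


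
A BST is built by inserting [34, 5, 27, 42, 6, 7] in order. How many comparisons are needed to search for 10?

Search path for 10: 34 -> 5 -> 27 -> 6 -> 7
Found: False
Comparisons: 5


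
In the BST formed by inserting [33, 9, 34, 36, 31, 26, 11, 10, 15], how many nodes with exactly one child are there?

Tree built from: [33, 9, 34, 36, 31, 26, 11, 10, 15]
Tree (level-order array): [33, 9, 34, None, 31, None, 36, 26, None, None, None, 11, None, 10, 15]
Rule: These are nodes with exactly 1 non-null child.
Per-node child counts:
  node 33: 2 child(ren)
  node 9: 1 child(ren)
  node 31: 1 child(ren)
  node 26: 1 child(ren)
  node 11: 2 child(ren)
  node 10: 0 child(ren)
  node 15: 0 child(ren)
  node 34: 1 child(ren)
  node 36: 0 child(ren)
Matching nodes: [9, 31, 26, 34]
Count of nodes with exactly one child: 4


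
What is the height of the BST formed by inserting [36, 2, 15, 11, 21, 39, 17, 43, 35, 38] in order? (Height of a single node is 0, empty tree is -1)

Insertion order: [36, 2, 15, 11, 21, 39, 17, 43, 35, 38]
Tree (level-order array): [36, 2, 39, None, 15, 38, 43, 11, 21, None, None, None, None, None, None, 17, 35]
Compute height bottom-up (empty subtree = -1):
  height(11) = 1 + max(-1, -1) = 0
  height(17) = 1 + max(-1, -1) = 0
  height(35) = 1 + max(-1, -1) = 0
  height(21) = 1 + max(0, 0) = 1
  height(15) = 1 + max(0, 1) = 2
  height(2) = 1 + max(-1, 2) = 3
  height(38) = 1 + max(-1, -1) = 0
  height(43) = 1 + max(-1, -1) = 0
  height(39) = 1 + max(0, 0) = 1
  height(36) = 1 + max(3, 1) = 4
Height = 4


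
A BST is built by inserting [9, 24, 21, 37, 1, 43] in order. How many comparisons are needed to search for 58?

Search path for 58: 9 -> 24 -> 37 -> 43
Found: False
Comparisons: 4


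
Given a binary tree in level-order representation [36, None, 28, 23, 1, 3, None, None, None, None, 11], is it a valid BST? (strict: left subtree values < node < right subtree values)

Level-order array: [36, None, 28, 23, 1, 3, None, None, None, None, 11]
Validate using subtree bounds (lo, hi): at each node, require lo < value < hi,
then recurse left with hi=value and right with lo=value.
Preorder trace (stopping at first violation):
  at node 36 with bounds (-inf, +inf): OK
  at node 28 with bounds (36, +inf): VIOLATION
Node 28 violates its bound: not (36 < 28 < +inf).
Result: Not a valid BST


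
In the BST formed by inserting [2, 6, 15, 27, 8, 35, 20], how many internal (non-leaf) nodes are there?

Tree built from: [2, 6, 15, 27, 8, 35, 20]
Tree (level-order array): [2, None, 6, None, 15, 8, 27, None, None, 20, 35]
Rule: An internal node has at least one child.
Per-node child counts:
  node 2: 1 child(ren)
  node 6: 1 child(ren)
  node 15: 2 child(ren)
  node 8: 0 child(ren)
  node 27: 2 child(ren)
  node 20: 0 child(ren)
  node 35: 0 child(ren)
Matching nodes: [2, 6, 15, 27]
Count of internal (non-leaf) nodes: 4
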